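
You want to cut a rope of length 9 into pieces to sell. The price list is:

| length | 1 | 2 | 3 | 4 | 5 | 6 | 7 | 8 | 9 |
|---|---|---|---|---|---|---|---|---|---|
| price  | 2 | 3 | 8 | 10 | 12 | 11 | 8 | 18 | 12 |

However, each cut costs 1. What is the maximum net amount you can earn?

Let net[k] be the best obtainable value from length k. For each k, try every first piece i and keep the best of price[i] + net[k−i] minus the 1 cut fee when i<k.
net[1] = 2
net[2] = 3  (first piece 1, then net[1]=2)
net[3] = 8
net[4] = 10
net[5] = 12
net[6] = 15  (first piece 3, then net[3]=8)
net[7] = 17  (first piece 3, then net[4]=10)
net[8] = 19  (first piece 3, then net[5]=12)
net[9] = 22  (first piece 3, then net[6]=15)
One optimal plan: pieces 3 + 3 + 3 (2 cuts) → 24 − 2 = 22.

22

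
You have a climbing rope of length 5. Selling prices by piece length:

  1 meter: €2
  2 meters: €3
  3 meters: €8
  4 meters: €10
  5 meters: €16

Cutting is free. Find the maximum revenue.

16

Build v[k] bottom-up: v[k] = max over allowed piece i of (p[i] + v[k−i]).
v[1] = 2
v[2] = 4  (first piece 1, then v[1]=2)
v[3] = 8
v[4] = 10  (first piece 1, then v[3]=8)
v[5] = 16
Best is to sell the whole 5-meter piece uncut for €16.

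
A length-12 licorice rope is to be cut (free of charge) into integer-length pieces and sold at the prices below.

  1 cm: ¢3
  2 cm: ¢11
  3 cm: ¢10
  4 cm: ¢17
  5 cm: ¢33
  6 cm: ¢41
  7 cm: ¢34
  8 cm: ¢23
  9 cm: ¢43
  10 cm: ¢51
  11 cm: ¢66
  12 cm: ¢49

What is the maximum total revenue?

82

Consider every possible first cut. R[k] is the best of p[i]+R[k−i] over all sellable i≤k.
R[1] = 3
R[2] = max(3+3, 11+0) = 11
R[3] = max(3+11, 11+3, 10+0) = 14
R[4] = max(3+14, 11+11, 10+3, 17+0) = 22
R[5] = max(3+22, 11+14, 10+11, 17+3, 33+0) = 33
R[6] = max(3+33, 11+22, 10+14, 17+11, 33+3, 41+0) = 41
R[7] = max(3+41, 11+33, 10+22, …, 41+3, 34+0) = 44
R[8] = max(3+44, 11+41, 10+33, …, 34+3, 23+0) = 52
R[9] = max(3+52, 11+44, 10+41, …, 23+3, 43+0) = 55
R[10] = max(3+55, 11+52, 10+44, …, 43+3, 51+0) = 66
R[11] = max(3+66, 11+55, 10+52, …, 51+3, 66+0) = 74
R[12] = max(3+74, 11+66, 10+55, …, 66+3, 49+0) = 82
One optimal cutting: 6 + 6 → ¢41 + ¢41 = ¢82.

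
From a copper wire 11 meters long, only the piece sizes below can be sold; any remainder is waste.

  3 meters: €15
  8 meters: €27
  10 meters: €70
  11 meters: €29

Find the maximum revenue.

Let r[k] be the best obtainable value from length k. For each k, try every first piece i and keep the best of price[i] + r[k−i].
r[1] = 0
r[2] = 0
r[3] = 15
r[4] = 15
r[5] = 15
r[6] = 30  (first piece 3, then r[3]=15)
r[7] = 30
r[8] = max(15+15, 27+0) = 30
r[9] = max(15+30, 27+0) = 45
r[10] = max(15+30, 27+0, 70+0) = 70
r[11] = max(15+30, 27+15, 70+0, 29+0) = 70
One optimal cutting: pieces 10 with 1 meter of scrap → €70.

70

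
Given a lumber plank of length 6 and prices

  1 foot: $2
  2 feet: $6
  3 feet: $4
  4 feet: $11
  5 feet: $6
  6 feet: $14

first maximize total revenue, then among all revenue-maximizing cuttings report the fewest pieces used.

Let r[k] be the best obtainable value from length k. For each k, try every first piece i and keep the best of price[i] + r[k−i].
r[1] = 2
r[2] = 6
r[3] = 8  (first piece 1, then r[2]=6)
r[4] = 12  (first piece 2, then r[2]=6)
r[5] = 14  (first piece 1, then r[4]=12)
r[6] = 18  (first piece 2, then r[4]=12)
Maximum revenue is $18.
Now minimize piece count subject to staying optimal: for each k, pieces[k] = 1 + min over i with p[i]+r[k−i]=r[k] of pieces[k−i].
pieces[3] = 2
pieces[4] = 2
pieces[5] = 3
pieces[6] = 3

3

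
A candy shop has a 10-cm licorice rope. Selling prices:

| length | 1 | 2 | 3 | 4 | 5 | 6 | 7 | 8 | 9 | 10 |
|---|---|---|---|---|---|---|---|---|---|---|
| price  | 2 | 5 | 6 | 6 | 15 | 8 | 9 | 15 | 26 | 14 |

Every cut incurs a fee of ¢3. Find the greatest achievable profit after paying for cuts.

Let v[k] be the best obtainable value from length k. For each k, try every first piece i and keep the best of price[i] + v[k−i] minus the 3 cut fee when i<k.
v[1] = 2
v[2] = 5
v[3] = 6
v[4] = 7  (first piece 2, then v[2]=5)
v[5] = 15
v[6] = 14  (first piece 1, then v[5]=15)
v[7] = 17  (first piece 2, then v[5]=15)
v[8] = 18  (first piece 3, then v[5]=15)
v[9] = 26
v[10] = 27  (first piece 5, then v[5]=15)
One optimal plan: pieces 5 + 5 (1 cut) → ¢30 − ¢3 = ¢27.

27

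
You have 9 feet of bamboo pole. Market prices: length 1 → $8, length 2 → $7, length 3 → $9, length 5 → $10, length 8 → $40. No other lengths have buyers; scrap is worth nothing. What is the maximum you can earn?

Build best[k] bottom-up: best[k] = max over allowed piece i of (p[i] + best[k−i]).
best[1] = 8
best[2] = max(8+8, 7+0) = 16
best[3] = max(8+16, 7+8, 9+0) = 24
best[4] = max(8+24, 7+16, 9+8) = 32
best[5] = max(8+32, 7+24, 9+16, 10+0) = 40
best[6] = max(8+40, 7+32, 9+24, 10+8) = 48
best[7] = max(8+48, 7+40, 9+32, 10+16) = 56
best[8] = max(8+56, 7+48, 9+40, 10+24, 40+0) = 64
best[9] = max(8+64, 7+56, 9+48, 10+32, 40+8) = 72
One optimal cutting: 1 + 1 + 1 + 1 + 1 + 1 + 1 + 1 + 1 → $72.

72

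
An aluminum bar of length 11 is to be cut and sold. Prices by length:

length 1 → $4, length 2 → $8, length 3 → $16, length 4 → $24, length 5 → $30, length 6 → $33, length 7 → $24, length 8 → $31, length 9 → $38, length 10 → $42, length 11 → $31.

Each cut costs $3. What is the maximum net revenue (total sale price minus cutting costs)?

Consider every possible first cut. v[k] is the best of p[i]+v[k−i] over all sellable i≤k, charging 3 whenever i<k.
v[1] = 4
v[2] = 8
v[3] = 16
v[4] = 24
v[5] = 30
v[6] = 33
v[7] = 37  (first piece 3, then v[4]=24)
v[8] = 45  (first piece 4, then v[4]=24)
v[9] = 51  (first piece 4, then v[5]=30)
v[10] = 57  (first piece 5, then v[5]=30)
v[11] = 60  (first piece 5, then v[6]=33)
One optimal plan: pieces 6 + 5 (1 cut) → $63 − $3 = $60.

60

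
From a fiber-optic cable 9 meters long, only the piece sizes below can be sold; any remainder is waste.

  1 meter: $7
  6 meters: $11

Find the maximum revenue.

63

Let r[k] be the best obtainable value from length k. For each k, try every first piece i and keep the best of price[i] + r[k−i].
r[1] = 7
r[2] = 14  (first piece 1, then r[1]=7)
r[3] = 21  (first piece 1, then r[2]=14)
r[4] = 28  (first piece 1, then r[3]=21)
r[5] = 35  (first piece 1, then r[4]=28)
r[6] = max(7+35, 11+0) = 42
r[7] = max(7+42, 11+7) = 49
r[8] = max(7+49, 11+14) = 56
r[9] = max(7+56, 11+21) = 63
One optimal cutting: 1 + 1 + 1 + 1 + 1 + 1 + 1 + 1 + 1 → $63.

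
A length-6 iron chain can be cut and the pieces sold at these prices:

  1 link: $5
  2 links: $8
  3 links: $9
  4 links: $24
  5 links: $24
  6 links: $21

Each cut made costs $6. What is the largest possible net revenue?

Consider every possible first cut. r[k] is the best of p[i]+r[k−i] over all sellable i≤k, charging 6 whenever i<k.
r[1] = 5
r[2] = 8
r[3] = 9
r[4] = 24
r[5] = 24
r[6] = 26  (first piece 2, then r[4]=24)
One optimal plan: pieces 4 + 2 (1 cut) → $32 − $6 = $26.

26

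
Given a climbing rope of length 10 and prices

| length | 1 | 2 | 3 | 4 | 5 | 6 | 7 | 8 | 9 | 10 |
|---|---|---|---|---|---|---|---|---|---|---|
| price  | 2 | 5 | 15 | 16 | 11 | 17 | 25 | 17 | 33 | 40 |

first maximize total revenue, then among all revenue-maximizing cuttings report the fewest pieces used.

4

Consider every possible first cut. r[k] is the best of p[i]+r[k−i] over all sellable i≤k.
r[1] = 2
r[2] = 5
r[3] = 15
r[4] = 17  (first piece 1, then r[3]=15)
r[5] = 20  (first piece 2, then r[3]=15)
r[6] = 30  (first piece 3, then r[3]=15)
r[7] = 32  (first piece 1, then r[6]=30)
r[8] = 35  (first piece 2, then r[6]=30)
r[9] = 45  (first piece 3, then r[6]=30)
r[10] = 47  (first piece 1, then r[9]=45)
Maximum revenue is €47.
Now minimize piece count subject to staying optimal: for each k, pieces[k] = 1 + min over i with p[i]+r[k−i]=r[k] of pieces[k−i].
pieces[7] = 3
pieces[8] = 3
pieces[9] = 3
pieces[10] = 4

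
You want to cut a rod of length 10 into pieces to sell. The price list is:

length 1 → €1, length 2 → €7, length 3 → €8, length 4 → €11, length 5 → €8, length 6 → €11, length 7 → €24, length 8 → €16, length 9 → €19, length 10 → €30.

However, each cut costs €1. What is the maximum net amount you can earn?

Consider every possible first cut. v[k] is the best of p[i]+v[k−i] over all sellable i≤k, charging 1 whenever i<k.
v[1] = 1
v[2] = 7
v[3] = 8
v[4] = 13  (first piece 2, then v[2]=7)
v[5] = 14  (first piece 2, then v[3]=8)
v[6] = 19  (first piece 2, then v[4]=13)
v[7] = 24
v[8] = 25  (first piece 2, then v[6]=19)
v[9] = 30  (first piece 2, then v[7]=24)
v[10] = 31  (first piece 2, then v[8]=25)
One optimal plan: pieces 2 + 2 + 2 + 2 + 2 (4 cuts) → €35 − €4 = €31.

31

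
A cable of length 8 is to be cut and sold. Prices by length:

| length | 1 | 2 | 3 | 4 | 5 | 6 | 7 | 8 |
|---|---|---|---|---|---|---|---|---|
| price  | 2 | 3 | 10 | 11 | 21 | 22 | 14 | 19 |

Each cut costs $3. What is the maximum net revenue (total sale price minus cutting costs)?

28

Let net[k] be the best obtainable value from length k. For each k, try every first piece i and keep the best of price[i] + net[k−i] minus the 3 cut fee when i<k.
net[1] = 2
net[2] = max(2+2-3, 3+0) = 3
net[3] = max(2+3-3, 3+2-3, 10+0) = 10
net[4] = max(2+10-3, 3+3-3, 10+2-3, 11+0) = 11
net[5] = max(2+11-3, 3+10-3, 10+3-3, 11+2-3, 21+0) = 21
net[6] = max(2+21-3, 3+11-3, 10+10-3, 11+3-3, 21+2-3, 22+0) = 22
net[7] = max(2+22-3, 3+21-3, 10+11-3, …, 22+2-3, 14+0) = 21
net[8] = max(2+21-3, 3+22-3, 10+21-3, …, 14+2-3, 19+0) = 28
One optimal plan: pieces 5 + 3 (1 cut) → $31 − $3 = $28.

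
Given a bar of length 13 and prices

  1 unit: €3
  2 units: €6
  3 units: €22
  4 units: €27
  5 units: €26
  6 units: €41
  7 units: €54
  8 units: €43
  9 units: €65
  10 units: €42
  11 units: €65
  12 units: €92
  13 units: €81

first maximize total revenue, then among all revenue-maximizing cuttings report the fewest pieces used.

Consider every possible first cut. r[k] is the best of p[i]+r[k−i] over all sellable i≤k.
r[1] = 3
r[2] = max(3+3, 6+0) = 6
r[3] = max(3+6, 6+3, 22+0) = 22
r[4] = max(3+22, 6+6, 22+3, 27+0) = 27
r[5] = max(3+27, 6+22, 22+6, 27+3, 26+0) = 30
r[6] = max(3+30, 6+27, 22+22, 27+6, 26+3, 41+0) = 44
r[7] = max(3+44, 6+30, 22+27, …, 41+3, 54+0) = 54
r[8] = max(3+54, 6+44, 22+30, …, 54+3, 43+0) = 57
r[9] = max(3+57, 6+54, 22+44, …, 43+3, 65+0) = 66
r[10] = max(3+66, 6+57, 22+54, …, 65+3, 42+0) = 76
r[11] = max(3+76, 6+66, 22+57, …, 42+3, 65+0) = 81
r[12] = max(3+81, 6+76, 22+66, …, 65+3, 92+0) = 92
r[13] = max(3+92, 6+81, 22+76, …, 92+3, 81+0) = 98
Maximum revenue is €98.
Now minimize piece count subject to staying optimal: for each k, pieces[k] = 1 + min over i with p[i]+r[k−i]=r[k] of pieces[k−i].
pieces[10] = 2
pieces[11] = 2
pieces[12] = 1
pieces[13] = 3

3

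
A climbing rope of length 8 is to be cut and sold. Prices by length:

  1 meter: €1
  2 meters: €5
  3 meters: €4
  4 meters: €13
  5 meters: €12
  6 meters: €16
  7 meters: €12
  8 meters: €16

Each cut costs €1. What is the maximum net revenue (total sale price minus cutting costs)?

Let net[k] be the best obtainable value from length k. For each k, try every first piece i and keep the best of price[i] + net[k−i] minus the 1 cut fee when i<k.
net[1] = 1
net[2] = max(1+1-1, 5+0) = 5
net[3] = max(1+5-1, 5+1-1, 4+0) = 5
net[4] = max(1+5-1, 5+5-1, 4+1-1, 13+0) = 13
net[5] = max(1+13-1, 5+5-1, 4+5-1, 13+1-1, 12+0) = 13
net[6] = max(1+13-1, 5+13-1, 4+5-1, 13+5-1, 12+1-1, 16+0) = 17
net[7] = max(1+17-1, 5+13-1, 4+13-1, …, 16+1-1, 12+0) = 17
net[8] = max(1+17-1, 5+17-1, 4+13-1, …, 12+1-1, 16+0) = 25
One optimal plan: pieces 4 + 4 (1 cut) → €26 − €1 = €25.

25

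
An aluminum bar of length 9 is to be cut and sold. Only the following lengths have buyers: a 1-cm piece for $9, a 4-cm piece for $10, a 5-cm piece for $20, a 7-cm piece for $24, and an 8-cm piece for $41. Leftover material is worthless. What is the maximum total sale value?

Let r[k] be the best obtainable value from length k. For each k, try every first piece i and keep the best of price[i] + r[k−i].
r[1] = 9
r[2] = 18  (first piece 1, then r[1]=9)
r[3] = 27  (first piece 1, then r[2]=18)
r[4] = max(9+27, 10+0) = 36
r[5] = max(9+36, 10+9, 20+0) = 45
r[6] = max(9+45, 10+18, 20+9) = 54
r[7] = max(9+54, 10+27, 20+18, 24+0) = 63
r[8] = max(9+63, 10+36, 20+27, 24+9, 41+0) = 72
r[9] = max(9+72, 10+45, 20+36, 24+18, 41+9) = 81
One optimal cutting: 1 + 1 + 1 + 1 + 1 + 1 + 1 + 1 + 1 → $81.

81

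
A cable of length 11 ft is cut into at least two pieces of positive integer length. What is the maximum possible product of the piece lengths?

Fill f[k] for k=2..11: at each k try every first piece i and multiply by the better of (k−i) uncut or f[k−i].
Small cases: f[2]=1, f[3]=2, f[4]=4.
f[5] = 2·max(3,2) = 2·3 = 6
f[6] = 3·max(3,2) = 3·3 = 9
f[7] = 2·max(5,6) = 2·6 = 12
f[8] = 2·max(6,9) = 2·9 = 18
f[9] = 3·max(6,9) = 3·9 = 27
f[10] = 2·max(8,18) = 2·18 = 36
f[11] = 2·max(9,27) = 2·27 = 54
One optimal split: 3 + 3 + 3 + 2; product 3·3·3·2 = 54.

54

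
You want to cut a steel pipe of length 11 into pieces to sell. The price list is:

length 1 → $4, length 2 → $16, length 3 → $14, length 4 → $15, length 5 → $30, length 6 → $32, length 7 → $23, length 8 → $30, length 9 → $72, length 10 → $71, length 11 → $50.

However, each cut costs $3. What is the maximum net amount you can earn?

85

Let net[k] be the best obtainable value from length k. For each k, try every first piece i and keep the best of price[i] + net[k−i] minus the 3 cut fee when i<k.
net[1] = 4
net[2] = 16
net[3] = 17  (first piece 1, then net[2]=16)
net[4] = 29  (first piece 2, then net[2]=16)
net[5] = 30  (first piece 1, then net[4]=29)
net[6] = 42  (first piece 2, then net[4]=29)
net[7] = 43  (first piece 1, then net[6]=42)
net[8] = 55  (first piece 2, then net[6]=42)
net[9] = 72
net[10] = 73  (first piece 1, then net[9]=72)
net[11] = 85  (first piece 2, then net[9]=72)
One optimal plan: pieces 9 + 2 (1 cut) → $88 − $3 = $85.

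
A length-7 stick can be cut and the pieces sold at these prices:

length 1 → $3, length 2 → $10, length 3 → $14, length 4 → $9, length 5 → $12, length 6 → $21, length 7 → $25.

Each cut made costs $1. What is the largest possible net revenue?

Consider every possible first cut. r[k] is the best of p[i]+r[k−i] over all sellable i≤k, charging 1 whenever i<k.
r[1] = 3
r[2] = 10
r[3] = 14
r[4] = 19  (first piece 2, then r[2]=10)
r[5] = 23  (first piece 2, then r[3]=14)
r[6] = 28  (first piece 2, then r[4]=19)
r[7] = 32  (first piece 2, then r[5]=23)
One optimal plan: pieces 3 + 2 + 2 (2 cuts) → $34 − $2 = $32.

32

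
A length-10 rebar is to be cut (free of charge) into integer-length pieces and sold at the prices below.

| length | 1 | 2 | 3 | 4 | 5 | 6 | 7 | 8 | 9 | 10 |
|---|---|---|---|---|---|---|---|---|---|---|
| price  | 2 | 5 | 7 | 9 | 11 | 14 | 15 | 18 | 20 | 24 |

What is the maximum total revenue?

Build r[k] bottom-up: r[k] = max over allowed piece i of (p[i] + r[k−i]).
r[1] = 2
r[2] = 5
r[3] = 7  (first piece 1, then r[2]=5)
r[4] = 10  (first piece 2, then r[2]=5)
r[5] = 12  (first piece 1, then r[4]=10)
r[6] = 15  (first piece 2, then r[4]=10)
r[7] = 17  (first piece 1, then r[6]=15)
r[8] = 20  (first piece 2, then r[6]=15)
r[9] = 22  (first piece 1, then r[8]=20)
r[10] = 25  (first piece 2, then r[8]=20)
One optimal cutting: 2 + 2 + 2 + 2 + 2 → ₹5 + ₹5 + ₹5 + ₹5 + ₹5 = ₹25.

25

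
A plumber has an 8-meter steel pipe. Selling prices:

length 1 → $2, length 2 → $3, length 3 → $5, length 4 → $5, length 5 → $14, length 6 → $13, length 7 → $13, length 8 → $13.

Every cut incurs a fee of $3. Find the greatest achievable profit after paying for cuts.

Build r[k] bottom-up: r[k] = max over allowed piece i of (p[i] + r[k−i]) − 3 per cut.
r[1] = 2
r[2] = max(2+2-3, 3+0) = 3
r[3] = max(2+3-3, 3+2-3, 5+0) = 5
r[4] = max(2+5-3, 3+3-3, 5+2-3, 5+0) = 5
r[5] = max(2+5-3, 3+5-3, 5+3-3, 5+2-3, 14+0) = 14
r[6] = max(2+14-3, 3+5-3, 5+5-3, 5+3-3, 14+2-3, 13+0) = 13
r[7] = max(2+13-3, 3+14-3, 5+5-3, …, 13+2-3, 13+0) = 14
r[8] = max(2+14-3, 3+13-3, 5+14-3, …, 13+2-3, 13+0) = 16
One optimal plan: pieces 5 + 3 (1 cut) → $19 − $3 = $16.

16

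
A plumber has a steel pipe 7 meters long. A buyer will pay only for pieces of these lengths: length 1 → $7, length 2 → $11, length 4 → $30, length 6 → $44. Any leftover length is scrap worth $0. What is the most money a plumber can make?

51

Build f[k] bottom-up: f[k] = max over allowed piece i of (p[i] + f[k−i]).
f[1] = 7
f[2] = 14  (first piece 1, then f[1]=7)
f[3] = 21  (first piece 1, then f[2]=14)
f[4] = 30
f[5] = 37  (first piece 1, then f[4]=30)
f[6] = 44  (first piece 1, then f[5]=37)
f[7] = 51  (first piece 1, then f[6]=44)
One optimal cutting: 4 + 1 + 1 + 1 → $51.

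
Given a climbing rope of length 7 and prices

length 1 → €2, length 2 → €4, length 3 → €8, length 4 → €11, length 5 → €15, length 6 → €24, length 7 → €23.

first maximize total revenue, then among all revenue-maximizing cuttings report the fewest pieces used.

Build r[k] bottom-up: r[k] = max over allowed piece i of (p[i] + r[k−i]).
r[1] = 2
r[2] = 4  (first piece 1, then r[1]=2)
r[3] = 8
r[4] = 11
r[5] = 15
r[6] = 24
r[7] = 26  (first piece 1, then r[6]=24)
Maximum revenue is €26.
Now minimize piece count subject to staying optimal: for each k, pieces[k] = 1 + min over i with p[i]+r[k−i]=r[k] of pieces[k−i].
pieces[4] = 1
pieces[5] = 1
pieces[6] = 1
pieces[7] = 2

2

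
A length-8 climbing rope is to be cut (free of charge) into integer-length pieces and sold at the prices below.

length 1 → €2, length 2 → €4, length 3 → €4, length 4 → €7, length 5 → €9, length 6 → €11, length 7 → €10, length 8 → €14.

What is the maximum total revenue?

Let v[k] be the best obtainable value from length k. For each k, try every first piece i and keep the best of price[i] + v[k−i].
v[1] = 2
v[2] = max(2+2, 4+0) = 4
v[3] = max(2+4, 4+2, 4+0) = 6
v[4] = max(2+6, 4+4, 4+2, 7+0) = 8
v[5] = max(2+8, 4+6, 4+4, 7+2, 9+0) = 10
v[6] = max(2+10, 4+8, 4+6, 7+4, 9+2, 11+0) = 12
v[7] = max(2+12, 4+10, 4+8, …, 11+2, 10+0) = 14
v[8] = max(2+14, 4+12, 4+10, …, 10+2, 14+0) = 16
One optimal cutting: 1 + 1 + 1 + 1 + 1 + 1 + 1 + 1 → €2 + €2 + €2 + €2 + €2 + €2 + €2 + €2 = €16.

16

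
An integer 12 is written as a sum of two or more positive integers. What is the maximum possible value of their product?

Let f[k] be the best product for length k (with at least one cut). For each first piece i, the rest contributes max(k−i, f[k−i]).
f[2] = 1*max(1,0) = 1*1 = 1
f[3] = 1*max(2,1) = 1*2 = 2
f[4] = 2*max(2,1) = 2*2 = 4
f[5] = 2*max(3,2) = 2*3 = 6
f[6] = 3*max(3,2) = 3*3 = 9
f[7] = 2*max(5,6) = 2*6 = 12
f[8] = 2*max(6,9) = 2*9 = 18
f[9] = 3*max(6,9) = 3*9 = 27
f[10] = 2*max(8,18) = 2*18 = 36
f[11] = 2*max(9,27) = 2*27 = 54
f[12] = 3*max(9,27) = 3*27 = 81
One optimal split: 3 + 3 + 3 + 3; product 3*3*3*3 = 81.

81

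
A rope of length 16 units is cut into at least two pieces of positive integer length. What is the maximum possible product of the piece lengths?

Fill g[k] for k=2..16: at each k try every first piece i and multiply by the better of (k−i) uncut or g[k−i].
Small cases: g[2]=1, g[3]=2, g[4]=4, g[5]=6, g[6]=9, g[7]=12, g[8]=18, g[9]=27.
g[10] = max(1*27, 2*18, 3*12, …, 8*2, 9*1) = 36
g[11] = max(1*36, 2*27, 3*18, …, 9*2, 10*1) = 54
g[12] = max(1*54, 2*36, 3*27, …, 10*2, 11*1) = 81
g[13] = max(1*81, 2*54, 3*36, …, 11*2, 12*1) = 108
g[14] = max(1*108, 2*81, 3*54, …, 12*2, 13*1) = 162
g[15] = max(1*162, 2*108, 3*81, …, 13*2, 14*1) = 243
g[16] = max(1*243, 2*162, 3*108, …, 14*2, 15*1) = 324
One optimal split: 3 + 3 + 3 + 3 + 2 + 2; product 3*3*3*3*2*2 = 324.

324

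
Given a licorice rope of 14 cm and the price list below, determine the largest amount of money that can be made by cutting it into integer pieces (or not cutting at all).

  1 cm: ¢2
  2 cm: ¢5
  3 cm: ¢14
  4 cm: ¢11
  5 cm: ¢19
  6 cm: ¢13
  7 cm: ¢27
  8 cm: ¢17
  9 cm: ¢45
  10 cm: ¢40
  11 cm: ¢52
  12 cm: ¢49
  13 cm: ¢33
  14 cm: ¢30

Build r[k] bottom-up: r[k] = max over allowed piece i of (p[i] + r[k−i]).
r[1] = 2
r[2] = 5
r[3] = 14
r[4] = 16  (first piece 1, then r[3]=14)
r[5] = 19  (first piece 2, then r[3]=14)
r[6] = 28  (first piece 3, then r[3]=14)
r[7] = 30  (first piece 1, then r[6]=28)
r[8] = 33  (first piece 2, then r[6]=28)
r[9] = 45
r[10] = 47  (first piece 1, then r[9]=45)
r[11] = 52
r[12] = 59  (first piece 3, then r[9]=45)
r[13] = 61  (first piece 1, then r[12]=59)
r[14] = 66  (first piece 3, then r[11]=52)
One optimal cutting: 11 + 3 → ¢52 + ¢14 = ¢66.

66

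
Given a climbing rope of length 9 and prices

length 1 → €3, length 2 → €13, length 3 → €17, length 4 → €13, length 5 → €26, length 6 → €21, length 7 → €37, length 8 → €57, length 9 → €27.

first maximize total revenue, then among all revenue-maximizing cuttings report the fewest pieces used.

2

Let r[k] be the best obtainable value from length k. For each k, try every first piece i and keep the best of price[i] + r[k−i].
r[1] = 3
r[2] = 13
r[3] = 17
r[4] = 26  (first piece 2, then r[2]=13)
r[5] = 30  (first piece 2, then r[3]=17)
r[6] = 39  (first piece 2, then r[4]=26)
r[7] = 43  (first piece 2, then r[5]=30)
r[8] = 57
r[9] = 60  (first piece 1, then r[8]=57)
Maximum revenue is €60.
Now minimize piece count subject to staying optimal: for each k, pieces[k] = 1 + min over i with p[i]+r[k−i]=r[k] of pieces[k−i].
pieces[6] = 3
pieces[7] = 3
pieces[8] = 1
pieces[9] = 2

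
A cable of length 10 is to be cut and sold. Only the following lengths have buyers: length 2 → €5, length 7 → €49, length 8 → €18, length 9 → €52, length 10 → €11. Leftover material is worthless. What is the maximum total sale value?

54

Build f[k] bottom-up: f[k] = max over allowed piece i of (p[i] + f[k−i]).
f[1] = 0
f[2] = 5
f[3] = 5
f[4] = 10  (first piece 2, then f[2]=5)
f[5] = 10
f[6] = 15  (first piece 2, then f[4]=10)
f[7] = max(5+10, 49+0) = 49
f[8] = max(5+15, 49+0, 18+0) = 49
f[9] = max(5+49, 49+5, 18+0, 52+0) = 54
f[10] = max(5+49, 49+5, 18+5, 52+0, 11+0) = 54
One optimal cutting: pieces 7 + 2 with 1 unit of scrap → €54.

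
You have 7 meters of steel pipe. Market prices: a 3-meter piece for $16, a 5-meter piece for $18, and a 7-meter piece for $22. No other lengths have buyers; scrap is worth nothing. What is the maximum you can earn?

32

Consider every possible first cut. f[k] is the best of p[i]+f[k−i] over all sellable i≤k.
f[1] = 0
f[2] = 0
f[3] = 16
f[4] = 16
f[5] = max(16+0, 18+0) = 18
f[6] = max(16+16, 18+0) = 32
f[7] = max(16+16, 18+0, 22+0) = 32
One optimal cutting: pieces 3 + 3 with 1 meter of scrap → $32.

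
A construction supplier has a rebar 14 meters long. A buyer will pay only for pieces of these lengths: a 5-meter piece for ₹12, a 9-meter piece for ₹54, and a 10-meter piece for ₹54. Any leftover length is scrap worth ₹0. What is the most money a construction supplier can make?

Let best[k] be the best obtainable value from length k. For each k, try every first piece i and keep the best of price[i] + best[k−i].
best[1] = 0
best[2] = 0
best[3] = 0
best[4] = 0
best[5] = 12
best[6] = 12
best[7] = 12
best[8] = 12
best[9] = max(12+0, 54+0) = 54
best[10] = max(12+12, 54+0, 54+0) = 54
best[11] = max(12+12, 54+0, 54+0) = 54
best[12] = max(12+12, 54+0, 54+0) = 54
best[13] = max(12+12, 54+0, 54+0) = 54
best[14] = max(12+54, 54+12, 54+0) = 66
One optimal cutting: 9 + 5 → ₹66.

66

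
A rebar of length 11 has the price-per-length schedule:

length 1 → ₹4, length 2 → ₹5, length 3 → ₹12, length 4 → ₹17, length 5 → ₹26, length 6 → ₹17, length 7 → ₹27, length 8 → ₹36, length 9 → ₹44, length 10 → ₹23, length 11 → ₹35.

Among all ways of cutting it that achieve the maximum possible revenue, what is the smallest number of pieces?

Consider every possible first cut. r[k] is the best of p[i]+r[k−i] over all sellable i≤k.
r[1] = 4
r[2] = 8  (first piece 1, then r[1]=4)
r[3] = 12  (first piece 1, then r[2]=8)
r[4] = 17
r[5] = 26
r[6] = 30  (first piece 1, then r[5]=26)
r[7] = 34  (first piece 1, then r[6]=30)
r[8] = 38  (first piece 1, then r[7]=34)
r[9] = 44
r[10] = 52  (first piece 5, then r[5]=26)
r[11] = 56  (first piece 1, then r[10]=52)
Maximum revenue is ₹56.
Now minimize piece count subject to staying optimal: for each k, pieces[k] = 1 + min over i with p[i]+r[k−i]=r[k] of pieces[k−i].
pieces[8] = 2
pieces[9] = 1
pieces[10] = 2
pieces[11] = 3

3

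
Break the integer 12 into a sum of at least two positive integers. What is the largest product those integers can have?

Let g[k] be the best product for length k (with at least one cut). For each first piece i, the rest contributes max(k−i, g[k−i]).
g[2] = 1*max(1,0) = 1*1 = 1
g[3] = 1*max(2,1) = 1*2 = 2
g[4] = 2*max(2,1) = 2*2 = 4
g[5] = 2*max(3,2) = 2*3 = 6
g[6] = 3*max(3,2) = 3*3 = 9
g[7] = 2*max(5,6) = 2*6 = 12
g[8] = 2*max(6,9) = 2*9 = 18
g[9] = 3*max(6,9) = 3*9 = 27
g[10] = 2*max(8,18) = 2*18 = 36
g[11] = 2*max(9,27) = 2*27 = 54
g[12] = 3*max(9,27) = 3*27 = 81
One optimal split: 3 + 3 + 3 + 3; product 3*3*3*3 = 81.

81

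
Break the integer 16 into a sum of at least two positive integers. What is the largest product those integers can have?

Fill m[k] for k=2..16: at each k try every first piece i and multiply by the better of (k−i) uncut or m[k−i].
m[2] = 1×max(1,0) = 1×1 = 1
m[3] = max(1×2, 2×1) = 2
m[4] = max(1×3, 2×2, 3×1) = 4
m[5] = max(1×4, 2×3, 3×2, 4×1) = 6
m[6] = max(1×6, 2×4, 3×3, 4×2, 5×1) = 9
m[7] = max(1×9, 2×6, 3×4, 4×3, 5×2, 6×1) = 12
m[8] = max(1×12, 2×9, 3×6, …, 6×2, 7×1) = 18
m[9] = max(1×18, 2×12, 3×9, …, 7×2, 8×1) = 27
m[10] = max(1×27, 2×18, 3×12, …, 8×2, 9×1) = 36
m[11] = max(1×36, 2×27, 3×18, …, 9×2, 10×1) = 54
m[12] = max(1×54, 2×36, 3×27, …, 10×2, 11×1) = 81
m[13] = max(1×81, 2×54, 3×36, …, 11×2, 12×1) = 108
m[14] = max(1×108, 2×81, 3×54, …, 12×2, 13×1) = 162
m[15] = max(1×162, 2×108, 3×81, …, 13×2, 14×1) = 243
m[16] = max(1×243, 2×162, 3×108, …, 14×2, 15×1) = 324
One optimal split: 3 + 3 + 3 + 3 + 2 + 2; product 3×3×3×3×2×2 = 324.

324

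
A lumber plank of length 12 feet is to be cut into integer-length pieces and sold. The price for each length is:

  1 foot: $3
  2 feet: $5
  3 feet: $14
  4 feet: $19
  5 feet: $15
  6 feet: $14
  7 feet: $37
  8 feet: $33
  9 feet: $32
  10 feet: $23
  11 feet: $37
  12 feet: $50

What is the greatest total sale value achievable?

Consider every possible first cut. v[k] is the best of p[i]+v[k−i] over all sellable i≤k.
v[1] = 3
v[2] = 6  (first piece 1, then v[1]=3)
v[3] = 14
v[4] = 19
v[5] = 22  (first piece 1, then v[4]=19)
v[6] = 28  (first piece 3, then v[3]=14)
v[7] = 37
v[8] = 40  (first piece 1, then v[7]=37)
v[9] = 43  (first piece 1, then v[8]=40)
v[10] = 51  (first piece 3, then v[7]=37)
v[11] = 56  (first piece 4, then v[7]=37)
v[12] = 59  (first piece 1, then v[11]=56)
One optimal cutting: 7 + 4 + 1 → $37 + $19 + $3 = $59.

59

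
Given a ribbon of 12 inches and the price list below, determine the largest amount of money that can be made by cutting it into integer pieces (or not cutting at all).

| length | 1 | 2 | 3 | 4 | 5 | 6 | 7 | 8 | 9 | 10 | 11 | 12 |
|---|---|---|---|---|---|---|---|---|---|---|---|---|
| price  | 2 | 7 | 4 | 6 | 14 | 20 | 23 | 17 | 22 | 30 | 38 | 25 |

42

Build v[k] bottom-up: v[k] = max over allowed piece i of (p[i] + v[k−i]).
v[1] = 2
v[2] = max(2+2, 7+0) = 7
v[3] = max(2+7, 7+2, 4+0) = 9
v[4] = max(2+9, 7+7, 4+2, 6+0) = 14
v[5] = max(2+14, 7+9, 4+7, 6+2, 14+0) = 16
v[6] = max(2+16, 7+14, 4+9, 6+7, 14+2, 20+0) = 21
v[7] = max(2+21, 7+16, 4+14, …, 20+2, 23+0) = 23
v[8] = max(2+23, 7+21, 4+16, …, 23+2, 17+0) = 28
v[9] = max(2+28, 7+23, 4+21, …, 17+2, 22+0) = 30
v[10] = max(2+30, 7+28, 4+23, …, 22+2, 30+0) = 35
v[11] = max(2+35, 7+30, 4+28, …, 30+2, 38+0) = 38
v[12] = max(2+38, 7+35, 4+30, …, 38+2, 25+0) = 42
One optimal cutting: 2 + 2 + 2 + 2 + 2 + 2 → ¢7 + ¢7 + ¢7 + ¢7 + ¢7 + ¢7 = ¢42.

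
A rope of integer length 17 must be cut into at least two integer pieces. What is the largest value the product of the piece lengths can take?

Let P[k] be the best product for length k (with at least one cut). For each first piece i, the rest contributes max(k−i, P[k−i]).
Small cases: P[2]=1, P[3]=2, P[4]=4, P[5]=6, P[6]=9, P[7]=12, P[8]=18, P[9]=27, P[10]=36.
P[11] = 2·max(9,27) = 2·27 = 54
P[12] = 3·max(9,27) = 3·27 = 81
P[13] = 2·max(11,54) = 2·54 = 108
P[14] = 2·max(12,81) = 2·81 = 162
P[15] = 3·max(12,81) = 3·81 = 243
P[16] = 2·max(14,162) = 2·162 = 324
P[17] = 2·max(15,243) = 2·243 = 486
One optimal split: 3 + 3 + 3 + 3 + 3 + 2; product 3·3·3·3·3·2 = 486.

486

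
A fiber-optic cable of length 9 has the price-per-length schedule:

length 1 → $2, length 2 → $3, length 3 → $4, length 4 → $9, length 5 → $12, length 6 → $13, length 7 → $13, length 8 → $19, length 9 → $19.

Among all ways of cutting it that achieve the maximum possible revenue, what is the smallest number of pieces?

Build r[k] bottom-up: r[k] = max over allowed piece i of (p[i] + r[k−i]).
r[1] = 2
r[2] = max(2+2, 3+0) = 4
r[3] = max(2+4, 3+2, 4+0) = 6
r[4] = max(2+6, 3+4, 4+2, 9+0) = 9
r[5] = max(2+9, 3+6, 4+4, 9+2, 12+0) = 12
r[6] = max(2+12, 3+9, 4+6, 9+4, 12+2, 13+0) = 14
r[7] = max(2+14, 3+12, 4+9, …, 13+2, 13+0) = 16
r[8] = max(2+16, 3+14, 4+12, …, 13+2, 19+0) = 19
r[9] = max(2+19, 3+16, 4+14, …, 19+2, 19+0) = 21
Maximum revenue is $21.
Now minimize piece count subject to staying optimal: for each k, pieces[k] = 1 + min over i with p[i]+r[k−i]=r[k] of pieces[k−i].
pieces[6] = 2
pieces[7] = 3
pieces[8] = 1
pieces[9] = 2

2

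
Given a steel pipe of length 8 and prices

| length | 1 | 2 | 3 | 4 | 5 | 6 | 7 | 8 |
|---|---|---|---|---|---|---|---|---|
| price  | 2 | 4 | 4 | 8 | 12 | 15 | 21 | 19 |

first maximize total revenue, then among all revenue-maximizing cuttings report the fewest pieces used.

Build r[k] bottom-up: r[k] = max over allowed piece i of (p[i] + r[k−i]).
r[1] = 2
r[2] = 4  (first piece 1, then r[1]=2)
r[3] = 6  (first piece 1, then r[2]=4)
r[4] = 8  (first piece 1, then r[3]=6)
r[5] = 12
r[6] = 15
r[7] = 21
r[8] = 23  (first piece 1, then r[7]=21)
Maximum revenue is $23.
Now minimize piece count subject to staying optimal: for each k, pieces[k] = 1 + min over i with p[i]+r[k−i]=r[k] of pieces[k−i].
pieces[5] = 1
pieces[6] = 1
pieces[7] = 1
pieces[8] = 2

2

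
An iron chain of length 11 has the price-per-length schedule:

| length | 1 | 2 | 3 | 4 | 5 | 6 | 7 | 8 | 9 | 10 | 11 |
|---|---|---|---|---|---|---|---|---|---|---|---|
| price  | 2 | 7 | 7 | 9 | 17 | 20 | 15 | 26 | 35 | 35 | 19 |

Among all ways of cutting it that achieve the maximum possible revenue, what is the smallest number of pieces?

Let r[k] be the best obtainable value from length k. For each k, try every first piece i and keep the best of price[i] + r[k−i].
r[1] = 2
r[2] = 7
r[3] = 9  (first piece 1, then r[2]=7)
r[4] = 14  (first piece 2, then r[2]=7)
r[5] = 17
r[6] = 21  (first piece 2, then r[4]=14)
r[7] = 24  (first piece 2, then r[5]=17)
r[8] = 28  (first piece 2, then r[6]=21)
r[9] = 35
r[10] = 37  (first piece 1, then r[9]=35)
r[11] = 42  (first piece 2, then r[9]=35)
Maximum revenue is $42.
Now minimize piece count subject to staying optimal: for each k, pieces[k] = 1 + min over i with p[i]+r[k−i]=r[k] of pieces[k−i].
pieces[8] = 4
pieces[9] = 1
pieces[10] = 2
pieces[11] = 2

2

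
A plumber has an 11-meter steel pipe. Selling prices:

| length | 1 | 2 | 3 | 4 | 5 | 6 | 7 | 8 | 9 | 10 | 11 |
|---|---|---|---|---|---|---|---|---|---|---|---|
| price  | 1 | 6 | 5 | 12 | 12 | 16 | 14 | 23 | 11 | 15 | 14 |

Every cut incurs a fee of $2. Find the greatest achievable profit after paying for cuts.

26

Let net[k] be the best obtainable value from length k. For each k, try every first piece i and keep the best of price[i] + net[k−i] minus the 2 cut fee when i<k.
net[1] = 1
net[2] = 6
net[3] = 5  (first piece 1, then net[2]=6)
net[4] = 12
net[5] = 12
net[6] = 16  (first piece 2, then net[4]=12)
net[7] = 16  (first piece 2, then net[5]=12)
net[8] = 23
net[9] = 22  (first piece 1, then net[8]=23)
net[10] = 27  (first piece 2, then net[8]=23)
net[11] = 26  (first piece 1, then net[10]=27)
One optimal plan: pieces 8 + 2 + 1 (2 cuts) → $30 − $4 = $26.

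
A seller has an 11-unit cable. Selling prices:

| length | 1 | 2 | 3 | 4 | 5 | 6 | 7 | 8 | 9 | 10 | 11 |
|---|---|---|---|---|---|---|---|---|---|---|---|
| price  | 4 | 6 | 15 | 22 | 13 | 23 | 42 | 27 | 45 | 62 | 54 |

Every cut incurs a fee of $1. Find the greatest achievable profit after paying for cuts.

65

Build net[k] bottom-up: net[k] = max over allowed piece i of (p[i] + net[k−i]) − 1 per cut.
net[1] = 4
net[2] = max(4+4-1, 6+0) = 7
net[3] = max(4+7-1, 6+4-1, 15+0) = 15
net[4] = max(4+15-1, 6+7-1, 15+4-1, 22+0) = 22
net[5] = max(4+22-1, 6+15-1, 15+7-1, 22+4-1, 13+0) = 25
net[6] = max(4+25-1, 6+22-1, 15+15-1, 22+7-1, 13+4-1, 23+0) = 29
net[7] = max(4+29-1, 6+25-1, 15+22-1, …, 23+4-1, 42+0) = 42
net[8] = max(4+42-1, 6+29-1, 15+25-1, …, 42+4-1, 27+0) = 45
net[9] = max(4+45-1, 6+42-1, 15+29-1, …, 27+4-1, 45+0) = 48
net[10] = max(4+48-1, 6+45-1, 15+42-1, …, 45+4-1, 62+0) = 62
net[11] = max(4+62-1, 6+48-1, 15+45-1, …, 62+4-1, 54+0) = 65
One optimal plan: pieces 10 + 1 (1 cut) → $66 − $1 = $65.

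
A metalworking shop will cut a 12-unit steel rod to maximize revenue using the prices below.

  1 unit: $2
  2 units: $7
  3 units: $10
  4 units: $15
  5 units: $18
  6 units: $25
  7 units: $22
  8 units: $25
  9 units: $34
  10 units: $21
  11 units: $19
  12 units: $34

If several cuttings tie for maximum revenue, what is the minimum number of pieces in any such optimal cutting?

2

Build r[k] bottom-up: r[k] = max over allowed piece i of (p[i] + r[k−i]).
r[1] = 2
r[2] = 7
r[3] = 10
r[4] = 15
r[5] = 18
r[6] = 25
r[7] = 27  (first piece 1, then r[6]=25)
r[8] = 32  (first piece 2, then r[6]=25)
r[9] = 35  (first piece 3, then r[6]=25)
r[10] = 40  (first piece 4, then r[6]=25)
r[11] = 43  (first piece 5, then r[6]=25)
r[12] = 50  (first piece 6, then r[6]=25)
Maximum revenue is $50.
Now minimize piece count subject to staying optimal: for each k, pieces[k] = 1 + min over i with p[i]+r[k−i]=r[k] of pieces[k−i].
pieces[9] = 2
pieces[10] = 2
pieces[11] = 2
pieces[12] = 2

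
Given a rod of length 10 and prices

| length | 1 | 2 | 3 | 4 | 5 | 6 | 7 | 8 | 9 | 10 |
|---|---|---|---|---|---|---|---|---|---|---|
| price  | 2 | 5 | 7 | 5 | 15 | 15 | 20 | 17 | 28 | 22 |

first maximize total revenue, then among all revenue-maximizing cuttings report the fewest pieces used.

2

Consider every possible first cut. r[k] is the best of p[i]+r[k−i] over all sellable i≤k.
r[1] = 2
r[2] = 5
r[3] = 7  (first piece 1, then r[2]=5)
r[4] = 10  (first piece 2, then r[2]=5)
r[5] = 15
r[6] = 17  (first piece 1, then r[5]=15)
r[7] = 20  (first piece 2, then r[5]=15)
r[8] = 22  (first piece 1, then r[7]=20)
r[9] = 28
r[10] = 30  (first piece 1, then r[9]=28)
Maximum revenue is €30.
Now minimize piece count subject to staying optimal: for each k, pieces[k] = 1 + min over i with p[i]+r[k−i]=r[k] of pieces[k−i].
pieces[7] = 1
pieces[8] = 2
pieces[9] = 1
pieces[10] = 2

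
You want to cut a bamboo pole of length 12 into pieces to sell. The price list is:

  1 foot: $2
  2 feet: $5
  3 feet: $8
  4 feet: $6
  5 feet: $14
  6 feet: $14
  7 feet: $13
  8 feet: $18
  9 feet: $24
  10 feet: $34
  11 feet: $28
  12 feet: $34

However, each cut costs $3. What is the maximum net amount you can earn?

Build r[k] bottom-up: r[k] = max over allowed piece i of (p[i] + r[k−i]) − 3 per cut.
r[1] = 2
r[2] = 5
r[3] = 8
r[4] = 7  (first piece 1, then r[3]=8)
r[5] = 14
r[6] = 14
r[7] = 16  (first piece 2, then r[5]=14)
r[8] = 19  (first piece 3, then r[5]=14)
r[9] = 24
r[10] = 34
r[11] = 33  (first piece 1, then r[10]=34)
r[12] = 36  (first piece 2, then r[10]=34)
One optimal plan: pieces 10 + 2 (1 cut) → $39 − $3 = $36.

36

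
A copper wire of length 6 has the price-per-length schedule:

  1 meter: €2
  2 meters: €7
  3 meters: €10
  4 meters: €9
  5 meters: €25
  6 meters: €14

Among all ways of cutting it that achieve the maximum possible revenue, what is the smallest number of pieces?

2

Consider every possible first cut. r[k] is the best of p[i]+r[k−i] over all sellable i≤k.
r[1] = 2
r[2] = max(2+2, 7+0) = 7
r[3] = max(2+7, 7+2, 10+0) = 10
r[4] = max(2+10, 7+7, 10+2, 9+0) = 14
r[5] = max(2+14, 7+10, 10+7, 9+2, 25+0) = 25
r[6] = max(2+25, 7+14, 10+10, 9+7, 25+2, 14+0) = 27
Maximum revenue is €27.
Now minimize piece count subject to staying optimal: for each k, pieces[k] = 1 + min over i with p[i]+r[k−i]=r[k] of pieces[k−i].
pieces[3] = 1
pieces[4] = 2
pieces[5] = 1
pieces[6] = 2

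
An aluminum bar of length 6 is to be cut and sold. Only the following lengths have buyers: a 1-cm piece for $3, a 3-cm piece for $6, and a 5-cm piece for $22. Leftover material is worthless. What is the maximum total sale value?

Build best[k] bottom-up: best[k] = max over allowed piece i of (p[i] + best[k−i]).
best[1] = 3
best[2] = 6  (first piece 1, then best[1]=3)
best[3] = max(3+6, 6+0) = 9
best[4] = max(3+9, 6+3) = 12
best[5] = max(3+12, 6+6, 22+0) = 22
best[6] = max(3+22, 6+9, 22+3) = 25
One optimal cutting: 5 + 1 → $25.

25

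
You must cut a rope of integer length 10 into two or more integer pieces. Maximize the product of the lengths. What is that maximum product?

36

Define f[k] = max over 1≤i<k of i · max(k−i, f[k−i]); the inner max lets the remainder stay uncut if that's better.
f[2] = 1*max(1,0) = 1*1 = 1
f[3] = max(1*2, 2*1) = 2
f[4] = max(1*3, 2*2, 3*1) = 4
f[5] = max(1*4, 2*3, 3*2, 4*1) = 6
f[6] = max(1*6, 2*4, 3*3, 4*2, 5*1) = 9
f[7] = max(1*9, 2*6, 3*4, 4*3, 5*2, 6*1) = 12
f[8] = max(1*12, 2*9, 3*6, …, 6*2, 7*1) = 18
f[9] = max(1*18, 2*12, 3*9, …, 7*2, 8*1) = 27
f[10] = max(1*27, 2*18, 3*12, …, 8*2, 9*1) = 36
One optimal split: 3 + 3 + 2 + 2; product 3*3*2*2 = 36.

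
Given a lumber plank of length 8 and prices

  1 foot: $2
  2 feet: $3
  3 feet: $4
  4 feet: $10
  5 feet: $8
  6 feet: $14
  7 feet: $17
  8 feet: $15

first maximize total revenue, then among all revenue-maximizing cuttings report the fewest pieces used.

2

Let r[k] be the best obtainable value from length k. For each k, try every first piece i and keep the best of price[i] + r[k−i].
r[1] = 2
r[2] = max(2+2, 3+0) = 4
r[3] = max(2+4, 3+2, 4+0) = 6
r[4] = max(2+6, 3+4, 4+2, 10+0) = 10
r[5] = max(2+10, 3+6, 4+4, 10+2, 8+0) = 12
r[6] = max(2+12, 3+10, 4+6, 10+4, 8+2, 14+0) = 14
r[7] = max(2+14, 3+12, 4+10, …, 14+2, 17+0) = 17
r[8] = max(2+17, 3+14, 4+12, …, 17+2, 15+0) = 20
Maximum revenue is $20.
Now minimize piece count subject to staying optimal: for each k, pieces[k] = 1 + min over i with p[i]+r[k−i]=r[k] of pieces[k−i].
pieces[5] = 2
pieces[6] = 1
pieces[7] = 1
pieces[8] = 2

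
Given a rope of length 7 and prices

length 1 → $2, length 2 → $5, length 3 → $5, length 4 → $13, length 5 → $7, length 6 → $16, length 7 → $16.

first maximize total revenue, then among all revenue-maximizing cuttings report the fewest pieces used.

3

Consider every possible first cut. r[k] is the best of p[i]+r[k−i] over all sellable i≤k.
r[1] = 2
r[2] = 5
r[3] = 7  (first piece 1, then r[2]=5)
r[4] = 13
r[5] = 15  (first piece 1, then r[4]=13)
r[6] = 18  (first piece 2, then r[4]=13)
r[7] = 20  (first piece 1, then r[6]=18)
Maximum revenue is $20.
Now minimize piece count subject to staying optimal: for each k, pieces[k] = 1 + min over i with p[i]+r[k−i]=r[k] of pieces[k−i].
pieces[4] = 1
pieces[5] = 2
pieces[6] = 2
pieces[7] = 3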